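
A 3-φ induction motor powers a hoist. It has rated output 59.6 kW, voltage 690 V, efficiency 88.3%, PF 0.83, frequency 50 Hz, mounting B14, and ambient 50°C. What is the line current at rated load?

P_out = 59.6 kW = 59600 W
P_in = P_out / η = 59600 / 0.883 = 67497 W
I_L = P_in / (√3·V_L·cosφ) = 67497 / (1.732 × 690 × 0.83) = 68 A

68 A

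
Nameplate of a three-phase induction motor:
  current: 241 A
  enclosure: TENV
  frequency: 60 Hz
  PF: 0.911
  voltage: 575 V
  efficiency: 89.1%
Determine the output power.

P_in = √3·V·I·cosφ = 1.732 × 575 × 241 × 0.911 = 218651 W
P_out = η·P_in = 0.891 × 218651 = 194818 W

195 kW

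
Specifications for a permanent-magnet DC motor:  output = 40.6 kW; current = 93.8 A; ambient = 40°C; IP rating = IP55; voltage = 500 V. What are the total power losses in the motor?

P_in = V·I = 500×93.8 = 46900 W
P_out = 40600 W
Losses = P_in − P_out = 46900 − 40600 = 6300 W

6300 W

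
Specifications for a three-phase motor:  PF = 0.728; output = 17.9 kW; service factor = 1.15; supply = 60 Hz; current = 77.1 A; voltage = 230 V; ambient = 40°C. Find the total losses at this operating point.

P_in = √3·V·I·cosφ = 1.732×230×77.1×0.728 = 22359 W
P_out = 17900 W
Losses = P_in − P_out = 22359 − 17900 = 4459 W

4.46 kW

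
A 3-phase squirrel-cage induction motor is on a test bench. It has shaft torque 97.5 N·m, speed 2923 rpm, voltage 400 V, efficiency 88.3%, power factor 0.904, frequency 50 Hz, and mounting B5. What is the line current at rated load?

ω = 2π×2923/60 = 306.1 rad/s; P_out = τω = 97.5 × 306.1 = 29845 W
P_in = P_out / η = 29845 / 0.883 = 33800 W
I_L = P_in / (√3·V_L·cosφ) = 33800 / (1.732 × 400 × 0.904) = 54 A

54 A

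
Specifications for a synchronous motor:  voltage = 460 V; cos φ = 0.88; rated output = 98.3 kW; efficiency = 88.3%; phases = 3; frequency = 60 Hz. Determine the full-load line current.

P_out = 98.3 kW = 98300 W
P_in = P_out / η = 98300 / 0.883 = 111325 W
I_L = P_in / (√3·V_L·cosφ) = 111325 / (1.732 × 460 × 0.88) = 159 A

159 A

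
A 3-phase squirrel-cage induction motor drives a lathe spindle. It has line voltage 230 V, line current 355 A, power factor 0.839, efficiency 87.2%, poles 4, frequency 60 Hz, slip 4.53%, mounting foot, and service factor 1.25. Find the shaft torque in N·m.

575 N·m

P_in = √3·V·I·cosφ = 1.732 × 230 × 355 × 0.839 = 118650 W
P_out = η·P_in = 0.872 × 118650 = 103463 W
n_s = 120×60/4 = 1800 rpm; n = 1800×(1−0.0453) = 1718 rpm
ω = 2π×1718/60 = 179.9 rad/s
τ = P_out/ω = 103463/179.9 = 575 N·m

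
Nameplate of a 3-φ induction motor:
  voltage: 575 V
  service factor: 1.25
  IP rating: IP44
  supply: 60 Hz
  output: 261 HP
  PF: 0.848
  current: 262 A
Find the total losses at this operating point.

P_in = √3·V·I·cosφ = 1.732×575×262×0.848 = 221265 W
P_out = 261×746 = 194706 W
Losses = P_in − P_out = 221265 − 194706 = 26559 W

26600 W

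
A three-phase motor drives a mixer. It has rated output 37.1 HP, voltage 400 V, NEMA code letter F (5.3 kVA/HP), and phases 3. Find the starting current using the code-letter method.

S_LR = 5.3 × 37.1 = 196.63 kVA
I_LR = S_LR/(√3·V_L) = 196630/(1.732×400) = 284 A

284 A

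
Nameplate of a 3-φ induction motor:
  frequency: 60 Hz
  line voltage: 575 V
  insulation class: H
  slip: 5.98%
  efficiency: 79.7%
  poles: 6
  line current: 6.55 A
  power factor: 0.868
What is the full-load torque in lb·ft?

28.2 lb·ft

P_in = √3·V·I·cosφ = 1.732 × 575 × 6.55 × 0.868 = 5662 W
P_out = η·P_in = 0.797 × 5662 = 4513 W
n_s = 120×60/6 = 1200 rpm; n = 1200×(1−0.0598) = 1128 rpm
ω = 2π×1128/60 = 118.1 rad/s
τ = P_out/ω = 4513/118.1 = 38.21 N·m
In lb·ft: 38.21/1.356 = 28.2 lb·ft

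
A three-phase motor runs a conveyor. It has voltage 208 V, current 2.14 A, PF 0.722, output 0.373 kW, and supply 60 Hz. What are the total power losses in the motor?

184 W

P_in = √3·V·I·cosφ = 1.732×208×2.14×0.722 = 557 W
P_out = 373 W
Losses = P_in − P_out = 557 − 373 = 184 W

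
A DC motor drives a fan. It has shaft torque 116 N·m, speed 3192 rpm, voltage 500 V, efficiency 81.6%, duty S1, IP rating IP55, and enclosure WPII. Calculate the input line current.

ω = 2π×3192/60 = 334.3 rad/s; P_out = τω = 116 × 334.3 = 38779 W
P_in = P_out / η = 38779 / 0.816 = 47523 W
I = P_in / V = 47523 / 500 = 95 A

95 A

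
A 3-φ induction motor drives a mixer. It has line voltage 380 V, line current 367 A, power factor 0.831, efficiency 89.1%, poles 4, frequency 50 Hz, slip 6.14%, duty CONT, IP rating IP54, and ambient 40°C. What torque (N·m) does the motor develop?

P_in = √3·V·I·cosφ = 1.732 × 380 × 367 × 0.831 = 200724 W
P_out = η·P_in = 0.891 × 200724 = 178845 W
n_s = 120×50/4 = 1500 rpm; n = 1500×(1−0.0614) = 1408 rpm
ω = 2π×1408/60 = 147.4 rad/s
τ = P_out/ω = 178845/147.4 = 1210 N·m

1210 N·m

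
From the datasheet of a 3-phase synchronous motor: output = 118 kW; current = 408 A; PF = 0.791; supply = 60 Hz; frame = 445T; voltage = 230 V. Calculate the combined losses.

10600 W

P_in = √3·V·I·cosφ = 1.732×230×408×0.791 = 128562 W
P_out = 118000 W
Losses = P_in − P_out = 128562 − 118000 = 10562 W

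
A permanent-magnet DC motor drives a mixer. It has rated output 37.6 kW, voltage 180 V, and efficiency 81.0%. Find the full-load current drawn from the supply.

P_out = 37.6 kW = 37600 W
P_in = P_out / η = 37600 / 0.810 = 46420 W
I = P_in / V = 46420 / 180 = 258 A

258 A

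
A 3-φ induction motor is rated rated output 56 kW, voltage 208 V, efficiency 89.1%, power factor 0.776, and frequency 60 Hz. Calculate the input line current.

P_out = 56 kW = 56000 W
P_in = P_out / η = 56000 / 0.891 = 62851 W
I_L = P_in / (√3·V_L·cosφ) = 62851 / (1.732 × 208 × 0.776) = 225 A

225 A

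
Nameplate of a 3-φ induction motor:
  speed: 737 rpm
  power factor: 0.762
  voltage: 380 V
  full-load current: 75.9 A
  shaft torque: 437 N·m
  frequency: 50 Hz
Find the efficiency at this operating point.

88.6 %

ω = 2π × 737/60 = 77.18 rad/s; P_out = τω = 437 × 77.18 = 33728 W
P_in = √3·V_L·I_L·cosφ = 1.732 × 380 × 75.9 × 0.762 = 38065 W
η = P_out / P_in = 33728 / 38065 = 0.886 = 88.6%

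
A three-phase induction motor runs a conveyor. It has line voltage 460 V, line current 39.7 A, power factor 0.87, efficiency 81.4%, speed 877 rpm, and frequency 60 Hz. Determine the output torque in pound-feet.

P_in = √3·V·I·cosφ = 1.732 × 460 × 39.7 × 0.87 = 27518 W
P_out = η·P_in = 0.814 × 27518 = 22400 W
n = 877 rpm
ω = 2π×877/60 = 91.84 rad/s
τ = P_out/ω = 22400/91.84 = 243.9 N·m
In lb·ft: 243.9/1.356 = 180 lb·ft

180 lb·ft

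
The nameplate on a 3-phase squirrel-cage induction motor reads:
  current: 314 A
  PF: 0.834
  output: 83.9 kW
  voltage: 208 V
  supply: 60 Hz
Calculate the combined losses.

P_in = √3·V·I·cosφ = 1.732×208×314×0.834 = 94342 W
P_out = 83900 W
Losses = P_in − P_out = 94342 − 83900 = 10442 W

10.4 kW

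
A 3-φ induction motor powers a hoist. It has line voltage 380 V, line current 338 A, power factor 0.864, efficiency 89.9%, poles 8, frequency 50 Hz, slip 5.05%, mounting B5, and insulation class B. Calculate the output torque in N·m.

2320 N·m

P_in = √3·V·I·cosφ = 1.732 × 380 × 338 × 0.864 = 192204 W
P_out = η·P_in = 0.899 × 192204 = 172791 W
n_s = 120×50/8 = 750 rpm; n = 750×(1−0.0505) = 712 rpm
ω = 2π×712/60 = 74.56 rad/s
τ = P_out/ω = 172791/74.56 = 2320 N·m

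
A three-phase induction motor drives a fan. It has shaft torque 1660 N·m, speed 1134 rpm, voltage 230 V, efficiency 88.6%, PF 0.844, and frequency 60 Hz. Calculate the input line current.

ω = 2π×1134/60 = 118.8 rad/s; P_out = τω = 1660 × 118.8 = 197208 W
P_in = P_out / η = 197208 / 0.886 = 222582 W
I_L = P_in / (√3·V_L·cosφ) = 222582 / (1.732 × 230 × 0.844) = 662 A

662 A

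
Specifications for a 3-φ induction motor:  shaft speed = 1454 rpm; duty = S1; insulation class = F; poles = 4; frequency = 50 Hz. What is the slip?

n_s = 120f/p = 120×50/4 = 1500 rpm
s = (n_s − n)/n_s = (1500 − 1454)/1500 = 0.0307

3.1 %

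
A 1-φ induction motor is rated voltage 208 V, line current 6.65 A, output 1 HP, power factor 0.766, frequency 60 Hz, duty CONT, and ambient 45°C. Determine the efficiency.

P_out = 1 × 746 = 746 W
P_in = V·I·cosφ = 208 × 6.65 × 0.766 = 1060 W
η = P_out / P_in = 746 / 1060 = 0.704 = 70.4%

70.4 %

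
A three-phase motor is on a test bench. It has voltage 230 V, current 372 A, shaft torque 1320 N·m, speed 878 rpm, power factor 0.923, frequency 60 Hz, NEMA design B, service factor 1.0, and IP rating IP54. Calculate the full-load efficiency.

88.7 %

ω = 2π × 878/60 = 91.94 rad/s; P_out = τω = 1320 × 91.94 = 121361 W
P_in = √3·V_L·I_L·cosφ = 1.732 × 230 × 372 × 0.923 = 136779 W
η = P_out / P_in = 121361 / 136779 = 0.887 = 88.7%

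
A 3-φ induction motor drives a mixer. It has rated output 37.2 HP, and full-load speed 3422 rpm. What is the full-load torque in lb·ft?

P_out = 37.2 × 746 = 27751 W
ω = 2π × 3422/60 = 358.4 rad/s
τ = P_out/ω = 27751/358.4 = 77.43 N·m
In lb·ft: 77.43/1.356 = 57.1 lb·ft

57.1 lb·ft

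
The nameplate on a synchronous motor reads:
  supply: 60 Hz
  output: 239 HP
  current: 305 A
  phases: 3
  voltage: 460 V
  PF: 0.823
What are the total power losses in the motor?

P_in = √3·V·I·cosφ = 1.732×460×305×0.823 = 199989 W
P_out = 239×746 = 178294 W
Losses = P_in − P_out = 199989 − 178294 = 21695 W

21700 W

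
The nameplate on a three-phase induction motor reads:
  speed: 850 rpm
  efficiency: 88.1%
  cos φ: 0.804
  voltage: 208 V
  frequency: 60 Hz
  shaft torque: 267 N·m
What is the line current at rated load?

ω = 2π×850/60 = 89.01 rad/s; P_out = τω = 267 × 89.01 = 23766 W
P_in = P_out / η = 23766 / 0.881 = 26976 W
I_L = P_in / (√3·V_L·cosφ) = 26976 / (1.732 × 208 × 0.804) = 93.1 A

93.1 A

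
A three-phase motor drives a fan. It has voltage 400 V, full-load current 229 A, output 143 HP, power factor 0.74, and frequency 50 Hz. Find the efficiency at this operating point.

P_out = 143 × 746 = 106678 W
P_in = √3·V_L·I_L·cosφ = 1.732 × 400 × 229 × 0.74 = 117402 W
η = P_out / P_in = 106678 / 117402 = 0.909 = 90.9%

90.9 %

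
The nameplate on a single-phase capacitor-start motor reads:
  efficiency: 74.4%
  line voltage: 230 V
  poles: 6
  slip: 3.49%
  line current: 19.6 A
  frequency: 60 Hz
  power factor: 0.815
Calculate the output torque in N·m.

P_in = V·I·cosφ = 230 × 19.6 × 0.815 = 3674 W
P_out = η·P_in = 0.744 × 3674 = 2733 W
n_s = 120×60/6 = 1200 rpm; n = 1200×(1−0.0349) = 1158 rpm
ω = 2π×1158/60 = 121.3 rad/s
τ = P_out/ω = 2733/121.3 = 22.5 N·m

22.5 N·m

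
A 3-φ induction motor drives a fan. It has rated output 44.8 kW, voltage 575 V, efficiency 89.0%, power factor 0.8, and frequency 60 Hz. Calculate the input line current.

P_out = 44.8 kW = 44800 W
P_in = P_out / η = 44800 / 0.890 = 50337 W
I_L = P_in / (√3·V_L·cosφ) = 50337 / (1.732 × 575 × 0.8) = 63.2 A

63.2 A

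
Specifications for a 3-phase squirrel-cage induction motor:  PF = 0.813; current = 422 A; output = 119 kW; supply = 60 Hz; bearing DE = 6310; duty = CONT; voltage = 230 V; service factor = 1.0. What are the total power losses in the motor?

17700 W

P_in = √3·V·I·cosφ = 1.732×230×422×0.813 = 136672 W
P_out = 119000 W
Losses = P_in − P_out = 136672 − 119000 = 17672 W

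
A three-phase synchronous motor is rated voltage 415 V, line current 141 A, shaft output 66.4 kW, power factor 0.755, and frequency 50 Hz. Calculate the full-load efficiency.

86.8 %

P_out = 66.4 kW = 66400 W
P_in = √3·V_L·I_L·cosφ = 1.732 × 415 × 141 × 0.755 = 76518 W
η = P_out / P_in = 66400 / 76518 = 0.868 = 86.8%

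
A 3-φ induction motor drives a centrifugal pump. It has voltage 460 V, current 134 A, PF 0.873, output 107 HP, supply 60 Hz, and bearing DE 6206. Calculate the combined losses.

13400 W

P_in = √3·V·I·cosφ = 1.732×460×134×0.873 = 93202 W
P_out = 107×746 = 79822 W
Losses = P_in − P_out = 93202 − 79822 = 13380 W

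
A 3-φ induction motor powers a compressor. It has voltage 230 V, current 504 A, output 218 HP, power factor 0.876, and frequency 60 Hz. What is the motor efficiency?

92.5 %

P_out = 218 × 746 = 162628 W
P_in = √3·V_L·I_L·cosφ = 1.732 × 230 × 504 × 0.876 = 175878 W
η = P_out / P_in = 162628 / 175878 = 0.925 = 92.5%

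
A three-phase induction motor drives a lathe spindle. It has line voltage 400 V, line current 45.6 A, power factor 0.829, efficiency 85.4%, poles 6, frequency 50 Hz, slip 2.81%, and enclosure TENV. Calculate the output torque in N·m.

220 N·m

P_in = √3·V·I·cosφ = 1.732 × 400 × 45.6 × 0.829 = 26190 W
P_out = η·P_in = 0.854 × 26190 = 22366 W
n_s = 120×50/6 = 1000 rpm; n = 1000×(1−0.0281) = 972 rpm
ω = 2π×972/60 = 101.8 rad/s
τ = P_out/ω = 22366/101.8 = 220 N·m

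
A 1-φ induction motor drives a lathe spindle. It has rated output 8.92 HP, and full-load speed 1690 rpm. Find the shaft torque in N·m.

37.6 N·m

P_out = 8.92 × 746 = 6654 W
ω = 2π × 1690/60 = 177 rad/s
τ = P_out/ω = 6654/177 = 37.6 N·m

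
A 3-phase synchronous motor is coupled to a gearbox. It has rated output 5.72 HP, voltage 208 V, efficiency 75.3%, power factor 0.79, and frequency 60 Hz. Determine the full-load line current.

P_out = 5.72 × 746 = 4267 W
P_in = P_out / η = 4267 / 0.753 = 5667 W
I_L = P_in / (√3·V_L·cosφ) = 5667 / (1.732 × 208 × 0.79) = 19.9 A

19.9 A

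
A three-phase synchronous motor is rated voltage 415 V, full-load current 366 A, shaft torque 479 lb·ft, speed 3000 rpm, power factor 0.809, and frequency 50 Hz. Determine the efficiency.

τ = 479 lb·ft × 1.356 = 649.5 N·m
ω = 2π × 3000/60 = 314.2 rad/s; P_out = τω = 649.5 × 314.2 = 204073 W
P_in = √3·V_L·I_L·cosφ = 1.732 × 415 × 366 × 0.809 = 212826 W
η = P_out / P_in = 204073 / 212826 = 0.959 = 95.9%

95.9 %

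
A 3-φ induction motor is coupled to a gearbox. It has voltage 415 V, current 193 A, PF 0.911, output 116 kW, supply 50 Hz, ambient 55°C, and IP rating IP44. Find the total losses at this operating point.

10.4 kW

P_in = √3·V·I·cosφ = 1.732×415×193×0.911 = 126378 W
P_out = 116000 W
Losses = P_in − P_out = 126378 − 116000 = 10378 W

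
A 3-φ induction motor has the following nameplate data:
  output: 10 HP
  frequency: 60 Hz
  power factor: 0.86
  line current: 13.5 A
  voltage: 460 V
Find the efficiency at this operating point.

80.6 %

P_out = 10 × 746 = 7460 W
P_in = √3·V_L·I_L·cosφ = 1.732 × 460 × 13.5 × 0.86 = 9250 W
η = P_out / P_in = 7460 / 9250 = 0.806 = 80.6%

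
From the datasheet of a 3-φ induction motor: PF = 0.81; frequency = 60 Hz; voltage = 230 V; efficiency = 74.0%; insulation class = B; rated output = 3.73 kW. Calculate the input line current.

15.6 A

P_out = 3.73 kW = 3730 W
P_in = P_out / η = 3730 / 0.740 = 5041 W
I_L = P_in / (√3·V_L·cosφ) = 5041 / (1.732 × 230 × 0.81) = 15.6 A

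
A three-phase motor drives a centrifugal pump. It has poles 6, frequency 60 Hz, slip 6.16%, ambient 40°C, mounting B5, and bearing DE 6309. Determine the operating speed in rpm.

1126 rpm

n_s = 120f/p = 120×60/6 = 1200 rpm
n = n_s(1 − s) = 1200 × (1 − 0.0616) = 1126 rpm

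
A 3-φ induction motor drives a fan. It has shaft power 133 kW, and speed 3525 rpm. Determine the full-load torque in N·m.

360 N·m

ω = 2π × 3525/60 = 369.1 rad/s
τ = P/ω = 133000/369.1 = 360 N·m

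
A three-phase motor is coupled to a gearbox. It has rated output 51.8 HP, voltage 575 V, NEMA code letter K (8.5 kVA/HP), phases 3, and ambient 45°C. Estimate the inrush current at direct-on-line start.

S_LR = 8.5 × 51.8 = 440.3 kVA
I_LR = S_LR/(√3·V_L) = 440300/(1.732×575) = 442 A

442 A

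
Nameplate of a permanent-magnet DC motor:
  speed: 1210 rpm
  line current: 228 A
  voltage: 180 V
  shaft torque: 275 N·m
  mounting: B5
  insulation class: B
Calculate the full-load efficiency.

84.9 %

ω = 2π × 1210/60 = 126.7 rad/s; P_out = τω = 275 × 126.7 = 34843 W
P_in = V·I = 180 × 228 = 41040 W
η = P_out / P_in = 34843 / 41040 = 0.849 = 84.9%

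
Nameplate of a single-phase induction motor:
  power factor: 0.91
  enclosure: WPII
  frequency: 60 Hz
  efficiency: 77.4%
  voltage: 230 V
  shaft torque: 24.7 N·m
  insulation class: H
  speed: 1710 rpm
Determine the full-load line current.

ω = 2π×1710/60 = 179.1 rad/s; P_out = τω = 24.7 × 179.1 = 4424 W
P_in = P_out / η = 4424 / 0.774 = 5716 W
I = P_in / (V·cosφ) = 5716 / (230 × 0.91) = 27.3 A

27.3 A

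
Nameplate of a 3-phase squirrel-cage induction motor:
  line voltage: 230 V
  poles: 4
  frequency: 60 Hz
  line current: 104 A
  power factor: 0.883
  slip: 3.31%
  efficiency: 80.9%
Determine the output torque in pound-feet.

P_in = √3·V·I·cosφ = 1.732 × 230 × 104 × 0.883 = 36582 W
P_out = η·P_in = 0.809 × 36582 = 29595 W
n_s = 120×60/4 = 1800 rpm; n = 1800×(1−0.0331) = 1740 rpm
ω = 2π×1740/60 = 182.2 rad/s
τ = P_out/ω = 29595/182.2 = 162.4 N·m
In lb·ft: 162.4/1.356 = 120 lb·ft

120 lb·ft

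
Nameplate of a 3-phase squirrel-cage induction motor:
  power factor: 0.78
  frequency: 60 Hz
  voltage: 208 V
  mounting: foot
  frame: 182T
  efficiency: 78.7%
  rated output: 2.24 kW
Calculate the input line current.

P_out = 2.24 kW = 2240 W
P_in = P_out / η = 2240 / 0.787 = 2846 W
I_L = P_in / (√3·V_L·cosφ) = 2846 / (1.732 × 208 × 0.78) = 10.1 A

10.1 A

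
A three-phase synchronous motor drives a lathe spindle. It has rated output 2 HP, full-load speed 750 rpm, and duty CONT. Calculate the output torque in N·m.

19 N·m

P_out = 2 × 746 = 1492 W
ω = 2π × 750/60 = 78.54 rad/s
τ = P_out/ω = 1492/78.54 = 19 N·m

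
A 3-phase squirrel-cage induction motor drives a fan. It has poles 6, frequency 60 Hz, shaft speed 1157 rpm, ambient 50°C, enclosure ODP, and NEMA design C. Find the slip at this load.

3.58 %

n_s = 120f/p = 120×60/6 = 1200 rpm
s = (n_s − n)/n_s = (1200 − 1157)/1200 = 0.0358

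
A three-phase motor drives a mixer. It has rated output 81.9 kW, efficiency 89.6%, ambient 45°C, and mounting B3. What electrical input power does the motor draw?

91.4 kW

P_out = 81900 W
P_in = P_out/η = 81900/0.896 = 91406 W = 91.4 kW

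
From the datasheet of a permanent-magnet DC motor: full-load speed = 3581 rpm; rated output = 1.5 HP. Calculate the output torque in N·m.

2.98 N·m

P_out = 1.5 × 746 = 1119 W
ω = 2π × 3581/60 = 375 rad/s
τ = P_out/ω = 1119/375 = 2.98 N·m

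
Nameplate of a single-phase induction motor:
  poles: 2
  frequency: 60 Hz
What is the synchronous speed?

3600 rpm

n_s = 120f/p = 120×60/2 = 3600 rpm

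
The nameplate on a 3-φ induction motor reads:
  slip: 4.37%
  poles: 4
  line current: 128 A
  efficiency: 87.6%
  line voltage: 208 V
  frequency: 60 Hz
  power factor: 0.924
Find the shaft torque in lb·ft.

P_in = √3·V·I·cosφ = 1.732 × 208 × 128 × 0.924 = 42608 W
P_out = η·P_in = 0.876 × 42608 = 37325 W
n_s = 120×60/4 = 1800 rpm; n = 1800×(1−0.0437) = 1721 rpm
ω = 2π×1721/60 = 180.2 rad/s
τ = P_out/ω = 37325/180.2 = 207.1 N·m
In lb·ft: 207.1/1.356 = 153 lb·ft

153 lb·ft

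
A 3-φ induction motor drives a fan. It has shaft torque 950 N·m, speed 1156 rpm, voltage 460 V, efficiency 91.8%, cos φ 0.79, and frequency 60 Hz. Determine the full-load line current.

ω = 2π×1156/60 = 121.1 rad/s; P_out = τω = 950 × 121.1 = 115045 W
P_in = P_out / η = 115045 / 0.918 = 125321 W
I_L = P_in / (√3·V_L·cosφ) = 125321 / (1.732 × 460 × 0.79) = 199 A

199 A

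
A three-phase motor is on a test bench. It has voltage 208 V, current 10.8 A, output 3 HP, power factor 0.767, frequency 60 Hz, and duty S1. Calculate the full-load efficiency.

P_out = 3 × 746 = 2238 W
P_in = √3·V_L·I_L·cosφ = 1.732 × 208 × 10.8 × 0.767 = 2984 W
η = P_out / P_in = 2238 / 2984 = 0.750 = 75.0%

75.0 %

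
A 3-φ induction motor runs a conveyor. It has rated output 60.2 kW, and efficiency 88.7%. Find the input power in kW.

67.9 kW

P_out = 60200 W
P_in = P_out/η = 60200/0.887 = 67869 W = 67.9 kW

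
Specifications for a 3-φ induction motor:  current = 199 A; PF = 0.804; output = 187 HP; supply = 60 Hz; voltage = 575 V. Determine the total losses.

P_in = √3·V·I·cosφ = 1.732×575×199×0.804 = 159340 W
P_out = 187×746 = 139502 W
Losses = P_in − P_out = 159340 − 139502 = 19838 W

19800 W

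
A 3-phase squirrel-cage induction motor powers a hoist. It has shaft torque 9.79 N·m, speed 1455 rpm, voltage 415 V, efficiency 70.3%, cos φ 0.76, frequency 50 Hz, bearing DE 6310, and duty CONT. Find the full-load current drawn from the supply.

ω = 2π×1455/60 = 152.4 rad/s; P_out = τω = 9.79 × 152.4 = 1492 W
P_in = P_out / η = 1492 / 0.703 = 2122 W
I_L = P_in / (√3·V_L·cosφ) = 2122 / (1.732 × 415 × 0.76) = 3.88 A

3.88 A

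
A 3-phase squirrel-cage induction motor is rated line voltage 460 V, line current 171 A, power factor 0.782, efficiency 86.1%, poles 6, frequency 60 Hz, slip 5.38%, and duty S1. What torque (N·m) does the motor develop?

P_in = √3·V·I·cosφ = 1.732 × 460 × 171 × 0.782 = 106539 W
P_out = η·P_in = 0.861 × 106539 = 91730 W
n_s = 120×60/6 = 1200 rpm; n = 1200×(1−0.0538) = 1135 rpm
ω = 2π×1135/60 = 118.9 rad/s
τ = P_out/ω = 91730/118.9 = 771 N·m

771 N·m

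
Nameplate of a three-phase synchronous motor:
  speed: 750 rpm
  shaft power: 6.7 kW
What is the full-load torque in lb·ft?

62.9 lb·ft

ω = 2π × 750/60 = 78.54 rad/s
τ = P/ω = 6700/78.54 = 85.31 N·m
In lb·ft: 85.31/1.356 = 62.9 lb·ft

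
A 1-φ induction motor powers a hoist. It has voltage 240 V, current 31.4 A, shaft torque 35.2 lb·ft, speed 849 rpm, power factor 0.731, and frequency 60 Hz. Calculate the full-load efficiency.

77.0 %

τ = 35.2 lb·ft × 1.356 = 47.73 N·m
ω = 2π × 849/60 = 88.91 rad/s; P_out = τω = 47.73 × 88.91 = 4244 W
P_in = V·I·cosφ = 240 × 31.4 × 0.731 = 5509 W
η = P_out / P_in = 4244 / 5509 = 0.770 = 77.0%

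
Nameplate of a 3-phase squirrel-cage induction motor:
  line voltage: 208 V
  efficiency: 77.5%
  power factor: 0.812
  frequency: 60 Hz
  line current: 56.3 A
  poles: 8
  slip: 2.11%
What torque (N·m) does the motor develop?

138 N·m

P_in = √3·V·I·cosφ = 1.732 × 208 × 56.3 × 0.812 = 16469 W
P_out = η·P_in = 0.775 × 16469 = 12763 W
n_s = 120×60/8 = 900 rpm; n = 900×(1−0.0211) = 881 rpm
ω = 2π×881/60 = 92.26 rad/s
τ = P_out/ω = 12763/92.26 = 138 N·m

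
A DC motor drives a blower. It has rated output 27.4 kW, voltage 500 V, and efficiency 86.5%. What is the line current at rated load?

P_out = 27.4 kW = 27400 W
P_in = P_out / η = 27400 / 0.865 = 31676 W
I = P_in / V = 31676 / 500 = 63.4 A

63.4 A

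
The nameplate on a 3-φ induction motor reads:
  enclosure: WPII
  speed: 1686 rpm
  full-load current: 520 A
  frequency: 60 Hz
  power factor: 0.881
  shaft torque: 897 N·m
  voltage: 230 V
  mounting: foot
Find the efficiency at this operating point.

ω = 2π × 1686/60 = 176.6 rad/s; P_out = τω = 897 × 176.6 = 158410 W
P_in = √3·V_L·I_L·cosφ = 1.732 × 230 × 520 × 0.881 = 182497 W
η = P_out / P_in = 158410 / 182497 = 0.868 = 86.8%

86.8 %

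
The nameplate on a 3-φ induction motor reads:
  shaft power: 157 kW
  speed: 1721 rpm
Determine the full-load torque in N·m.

ω = 2π × 1721/60 = 180.2 rad/s
τ = P/ω = 157000/180.2 = 871 N·m

871 N·m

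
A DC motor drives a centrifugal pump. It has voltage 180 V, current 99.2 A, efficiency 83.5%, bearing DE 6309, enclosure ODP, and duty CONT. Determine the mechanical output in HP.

20 HP

P_in = V·I = 180 × 99.2 = 17856 W
P_out = η·P_in = 0.835 × 17856 = 14910 W
= 14910/746 = 20 HP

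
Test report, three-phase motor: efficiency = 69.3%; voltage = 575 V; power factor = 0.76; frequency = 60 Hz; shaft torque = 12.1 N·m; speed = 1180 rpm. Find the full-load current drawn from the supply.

2.85 A

ω = 2π×1180/60 = 123.6 rad/s; P_out = τω = 12.1 × 123.6 = 1496 W
P_in = P_out / η = 1496 / 0.693 = 2159 W
I_L = P_in / (√3·V_L·cosφ) = 2159 / (1.732 × 575 × 0.76) = 2.85 A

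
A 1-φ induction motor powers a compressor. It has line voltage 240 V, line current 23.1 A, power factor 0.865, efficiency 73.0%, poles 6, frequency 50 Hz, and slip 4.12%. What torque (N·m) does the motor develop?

P_in = V·I·cosφ = 240 × 23.1 × 0.865 = 4796 W
P_out = η·P_in = 0.73 × 4796 = 3501 W
n_s = 120×50/6 = 1000 rpm; n = 1000×(1−0.0412) = 959 rpm
ω = 2π×959/60 = 100.4 rad/s
τ = P_out/ω = 3501/100.4 = 34.9 N·m

34.9 N·m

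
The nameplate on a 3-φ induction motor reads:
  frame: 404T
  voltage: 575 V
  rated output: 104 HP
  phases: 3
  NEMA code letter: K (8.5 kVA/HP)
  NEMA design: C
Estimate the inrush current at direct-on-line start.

888 A

S_LR = 8.5 × 104 = 884 kVA
I_LR = S_LR/(√3·V_L) = 884000/(1.732×575) = 888 A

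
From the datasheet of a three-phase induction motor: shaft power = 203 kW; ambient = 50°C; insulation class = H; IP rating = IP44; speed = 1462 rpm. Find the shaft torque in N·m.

ω = 2π × 1462/60 = 153.1 rad/s
τ = P/ω = 203000/153.1 = 1330 N·m

1330 N·m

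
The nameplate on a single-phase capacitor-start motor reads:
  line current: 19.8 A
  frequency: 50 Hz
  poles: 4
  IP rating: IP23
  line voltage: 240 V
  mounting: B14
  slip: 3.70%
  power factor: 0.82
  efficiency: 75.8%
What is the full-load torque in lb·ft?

14.4 lb·ft

P_in = V·I·cosφ = 240 × 19.8 × 0.82 = 3897 W
P_out = η·P_in = 0.758 × 3897 = 2954 W
n_s = 120×50/4 = 1500 rpm; n = 1500×(1−0.037) = 1445 rpm
ω = 2π×1445/60 = 151.3 rad/s
τ = P_out/ω = 2954/151.3 = 19.52 N·m
In lb·ft: 19.52/1.356 = 14.4 lb·ft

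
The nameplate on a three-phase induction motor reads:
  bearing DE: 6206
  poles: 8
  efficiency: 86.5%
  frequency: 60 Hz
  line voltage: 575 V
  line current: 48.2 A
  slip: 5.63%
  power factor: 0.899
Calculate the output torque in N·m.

420 N·m

P_in = √3·V·I·cosφ = 1.732 × 575 × 48.2 × 0.899 = 43154 W
P_out = η·P_in = 0.865 × 43154 = 37328 W
n_s = 120×60/8 = 900 rpm; n = 900×(1−0.0563) = 849 rpm
ω = 2π×849/60 = 88.91 rad/s
τ = P_out/ω = 37328/88.91 = 420 N·m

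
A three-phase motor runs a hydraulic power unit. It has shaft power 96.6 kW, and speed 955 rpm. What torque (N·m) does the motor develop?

966 N·m

ω = 2π × 955/60 = 100 rad/s
τ = P/ω = 96600/100 = 966 N·m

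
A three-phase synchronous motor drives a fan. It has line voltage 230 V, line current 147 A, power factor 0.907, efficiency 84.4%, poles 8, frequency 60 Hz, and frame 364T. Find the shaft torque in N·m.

476 N·m

P_in = √3·V·I·cosφ = 1.732 × 230 × 147 × 0.907 = 53113 W
P_out = η·P_in = 0.844 × 53113 = 44827 W
n = n_s = 120×60/8 = 900 rpm (synchronous)
ω = 2π×900/60 = 94.25 rad/s
τ = P_out/ω = 44827/94.25 = 476 N·m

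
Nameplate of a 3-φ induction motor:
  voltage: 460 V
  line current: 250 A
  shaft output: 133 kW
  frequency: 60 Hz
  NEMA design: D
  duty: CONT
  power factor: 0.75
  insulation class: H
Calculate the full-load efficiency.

P_out = 133 kW = 133000 W
P_in = √3·V_L·I_L·cosφ = 1.732 × 460 × 250 × 0.75 = 149385 W
η = P_out / P_in = 133000 / 149385 = 0.890 = 89.0%

89.0 %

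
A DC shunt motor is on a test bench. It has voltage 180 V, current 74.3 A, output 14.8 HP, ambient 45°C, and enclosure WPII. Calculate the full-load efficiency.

P_out = 14.8 × 746 = 11041 W
P_in = V·I = 180 × 74.3 = 13374 W
η = P_out / P_in = 11041 / 13374 = 0.826 = 82.6%

82.6 %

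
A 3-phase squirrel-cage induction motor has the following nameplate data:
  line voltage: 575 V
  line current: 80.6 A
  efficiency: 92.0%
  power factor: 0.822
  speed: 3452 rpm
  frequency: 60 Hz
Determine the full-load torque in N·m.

168 N·m

P_in = √3·V·I·cosφ = 1.732 × 575 × 80.6 × 0.822 = 65982 W
P_out = η·P_in = 0.92 × 65982 = 60703 W
n = 3452 rpm
ω = 2π×3452/60 = 361.5 rad/s
τ = P_out/ω = 60703/361.5 = 168 N·m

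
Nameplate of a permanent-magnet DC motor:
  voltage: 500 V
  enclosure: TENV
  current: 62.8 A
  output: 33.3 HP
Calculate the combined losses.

6560 W

P_in = V·I = 500×62.8 = 31400 W
P_out = 33.3×746 = 24842 W
Losses = P_in − P_out = 31400 − 24842 = 6558 W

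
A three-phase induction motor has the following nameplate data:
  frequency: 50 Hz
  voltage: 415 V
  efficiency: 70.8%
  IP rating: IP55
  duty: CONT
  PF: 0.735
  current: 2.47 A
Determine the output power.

P_in = √3·V·I·cosφ = 1.732 × 415 × 2.47 × 0.735 = 1305 W
P_out = η·P_in = 0.708 × 1305 = 924 W

0.924 kW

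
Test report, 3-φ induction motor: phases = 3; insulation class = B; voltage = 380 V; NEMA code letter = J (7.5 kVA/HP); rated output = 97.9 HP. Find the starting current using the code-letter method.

S_LR = 7.5 × 97.9 = 734.25 kVA
I_LR = S_LR/(√3·V_L) = 734250/(1.732×380) = 1120 A

1120 A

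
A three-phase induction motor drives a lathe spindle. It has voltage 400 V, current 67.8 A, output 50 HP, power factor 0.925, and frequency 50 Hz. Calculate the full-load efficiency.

P_out = 50 × 746 = 37300 W
P_in = √3·V_L·I_L·cosφ = 1.732 × 400 × 67.8 × 0.925 = 43449 W
η = P_out / P_in = 37300 / 43449 = 0.858 = 85.8%

85.8 %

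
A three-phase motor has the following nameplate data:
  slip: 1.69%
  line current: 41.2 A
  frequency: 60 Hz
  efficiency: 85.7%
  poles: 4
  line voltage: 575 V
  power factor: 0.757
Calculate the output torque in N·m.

P_in = √3·V·I·cosφ = 1.732 × 575 × 41.2 × 0.757 = 31061 W
P_out = η·P_in = 0.857 × 31061 = 26619 W
n_s = 120×60/4 = 1800 rpm; n = 1800×(1−0.0169) = 1770 rpm
ω = 2π×1770/60 = 185.4 rad/s
τ = P_out/ω = 26619/185.4 = 144 N·m

144 N·m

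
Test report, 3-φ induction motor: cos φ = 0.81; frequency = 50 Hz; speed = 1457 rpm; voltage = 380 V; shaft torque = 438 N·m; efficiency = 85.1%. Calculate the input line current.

ω = 2π×1457/60 = 152.6 rad/s; P_out = τω = 438 × 152.6 = 66839 W
P_in = P_out / η = 66839 / 0.851 = 78542 W
I_L = P_in / (√3·V_L·cosφ) = 78542 / (1.732 × 380 × 0.81) = 147 A

147 A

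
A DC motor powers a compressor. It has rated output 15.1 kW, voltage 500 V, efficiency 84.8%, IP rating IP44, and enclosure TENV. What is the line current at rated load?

35.6 A

P_out = 15.1 kW = 15100 W
P_in = P_out / η = 15100 / 0.848 = 17807 W
I = P_in / V = 17807 / 500 = 35.6 A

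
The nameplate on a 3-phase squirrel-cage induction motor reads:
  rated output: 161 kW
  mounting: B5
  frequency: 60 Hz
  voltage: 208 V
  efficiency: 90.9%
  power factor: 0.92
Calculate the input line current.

534 A

P_out = 161 kW = 161000 W
P_in = P_out / η = 161000 / 0.909 = 177118 W
I_L = P_in / (√3·V_L·cosφ) = 177118 / (1.732 × 208 × 0.92) = 534 A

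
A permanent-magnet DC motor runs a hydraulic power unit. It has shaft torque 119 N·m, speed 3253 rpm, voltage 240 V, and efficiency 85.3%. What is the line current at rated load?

198 A

ω = 2π×3253/60 = 340.7 rad/s; P_out = τω = 119 × 340.7 = 40543 W
P_in = P_out / η = 40543 / 0.853 = 47530 W
I = P_in / V = 47530 / 240 = 198 A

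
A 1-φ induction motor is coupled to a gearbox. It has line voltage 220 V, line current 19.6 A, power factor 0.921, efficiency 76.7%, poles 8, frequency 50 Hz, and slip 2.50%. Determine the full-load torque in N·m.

39.8 N·m

P_in = V·I·cosφ = 220 × 19.6 × 0.921 = 3971 W
P_out = η·P_in = 0.767 × 3971 = 3046 W
n_s = 120×50/8 = 750 rpm; n = 750×(1−0.025) = 731 rpm
ω = 2π×731/60 = 76.55 rad/s
τ = P_out/ω = 3046/76.55 = 39.8 N·m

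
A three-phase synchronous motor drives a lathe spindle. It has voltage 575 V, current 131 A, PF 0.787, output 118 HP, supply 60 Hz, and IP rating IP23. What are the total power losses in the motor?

14600 W

P_in = √3·V·I·cosφ = 1.732×575×131×0.787 = 102674 W
P_out = 118×746 = 88028 W
Losses = P_in − P_out = 102674 − 88028 = 14646 W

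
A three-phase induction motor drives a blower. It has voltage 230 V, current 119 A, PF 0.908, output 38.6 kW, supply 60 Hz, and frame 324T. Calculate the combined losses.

P_in = √3·V·I·cosφ = 1.732×230×119×0.908 = 43044 W
P_out = 38600 W
Losses = P_in − P_out = 43044 − 38600 = 4444 W

4.44 kW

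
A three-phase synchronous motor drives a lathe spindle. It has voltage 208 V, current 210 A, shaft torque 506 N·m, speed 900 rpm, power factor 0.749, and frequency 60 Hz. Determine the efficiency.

84.2 %

ω = 2π × 900/60 = 94.25 rad/s; P_out = τω = 506 × 94.25 = 47691 W
P_in = √3·V_L·I_L·cosφ = 1.732 × 208 × 210 × 0.749 = 56665 W
η = P_out / P_in = 47691 / 56665 = 0.842 = 84.2%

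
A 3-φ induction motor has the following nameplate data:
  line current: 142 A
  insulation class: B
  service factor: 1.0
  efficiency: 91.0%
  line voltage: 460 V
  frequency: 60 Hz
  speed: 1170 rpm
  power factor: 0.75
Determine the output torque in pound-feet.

465 lb·ft

P_in = √3·V·I·cosφ = 1.732 × 460 × 142 × 0.75 = 84851 W
P_out = η·P_in = 0.91 × 84851 = 77214 W
n = 1170 rpm
ω = 2π×1170/60 = 122.5 rad/s
τ = P_out/ω = 77214/122.5 = 630.3 N·m
In lb·ft: 630.3/1.356 = 465 lb·ft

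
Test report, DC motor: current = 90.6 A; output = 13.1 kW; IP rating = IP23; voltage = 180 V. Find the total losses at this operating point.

P_in = V·I = 180×90.6 = 16308 W
P_out = 13100 W
Losses = P_in − P_out = 16308 − 13100 = 3208 W

3210 W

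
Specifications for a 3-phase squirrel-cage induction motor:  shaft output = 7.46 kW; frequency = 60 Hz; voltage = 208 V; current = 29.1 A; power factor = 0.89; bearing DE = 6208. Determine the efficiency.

P_out = 7.46 kW = 7460 W
P_in = √3·V_L·I_L·cosφ = 1.732 × 208 × 29.1 × 0.89 = 9330 W
η = P_out / P_in = 7460 / 9330 = 0.800 = 80.0%

80.0 %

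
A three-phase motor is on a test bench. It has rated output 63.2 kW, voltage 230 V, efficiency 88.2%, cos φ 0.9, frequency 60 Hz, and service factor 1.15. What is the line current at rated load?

P_out = 63.2 kW = 63200 W
P_in = P_out / η = 63200 / 0.882 = 71655 W
I_L = P_in / (√3·V_L·cosφ) = 71655 / (1.732 × 230 × 0.9) = 200 A

200 A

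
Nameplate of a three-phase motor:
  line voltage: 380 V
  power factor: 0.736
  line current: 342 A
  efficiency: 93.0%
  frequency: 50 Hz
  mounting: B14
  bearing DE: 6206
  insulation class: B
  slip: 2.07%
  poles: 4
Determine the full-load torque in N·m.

P_in = √3·V·I·cosφ = 1.732 × 380 × 342 × 0.736 = 165667 W
P_out = η·P_in = 0.93 × 165667 = 154070 W
n_s = 120×50/4 = 1500 rpm; n = 1500×(1−0.0207) = 1469 rpm
ω = 2π×1469/60 = 153.8 rad/s
τ = P_out/ω = 154070/153.8 = 1000 N·m

1000 N·m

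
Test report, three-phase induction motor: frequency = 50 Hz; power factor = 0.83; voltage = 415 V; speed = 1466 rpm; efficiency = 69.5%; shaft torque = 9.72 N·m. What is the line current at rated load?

3.6 A

ω = 2π×1466/60 = 153.5 rad/s; P_out = τω = 9.72 × 153.5 = 1492 W
P_in = P_out / η = 1492 / 0.695 = 2147 W
I_L = P_in / (√3·V_L·cosφ) = 2147 / (1.732 × 415 × 0.83) = 3.6 A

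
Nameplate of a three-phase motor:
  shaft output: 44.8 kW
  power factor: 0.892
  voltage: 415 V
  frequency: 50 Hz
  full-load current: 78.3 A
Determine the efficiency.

89.2 %

P_out = 44.8 kW = 44800 W
P_in = √3·V_L·I_L·cosφ = 1.732 × 415 × 78.3 × 0.892 = 50202 W
η = P_out / P_in = 44800 / 50202 = 0.892 = 89.2%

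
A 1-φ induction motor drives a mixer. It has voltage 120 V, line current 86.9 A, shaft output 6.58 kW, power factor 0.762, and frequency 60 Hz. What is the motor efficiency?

82.8 %

P_out = 6.58 kW = 6580 W
P_in = V·I·cosφ = 120 × 86.9 × 0.762 = 7946 W
η = P_out / P_in = 6580 / 7946 = 0.828 = 82.8%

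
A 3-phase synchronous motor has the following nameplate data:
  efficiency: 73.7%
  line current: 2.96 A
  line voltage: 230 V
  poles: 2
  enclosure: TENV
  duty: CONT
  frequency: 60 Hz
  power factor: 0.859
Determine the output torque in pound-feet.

1.46 lb·ft

P_in = √3·V·I·cosφ = 1.732 × 230 × 2.96 × 0.859 = 1013 W
P_out = η·P_in = 0.737 × 1013 = 747 W
n = n_s = 120×60/2 = 3600 rpm (synchronous)
ω = 2π×3600/60 = 377 rad/s
τ = P_out/ω = 747/377 = 1.981 N·m
In lb·ft: 1.981/1.356 = 1.46 lb·ft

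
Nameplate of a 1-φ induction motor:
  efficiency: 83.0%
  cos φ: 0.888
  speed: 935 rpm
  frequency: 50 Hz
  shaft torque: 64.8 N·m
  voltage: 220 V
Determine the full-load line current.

ω = 2π×935/60 = 97.91 rad/s; P_out = τω = 64.8 × 97.91 = 6345 W
P_in = P_out / η = 6345 / 0.830 = 7645 W
I = P_in / (V·cosφ) = 7645 / (220 × 0.888) = 39.1 A

39.1 A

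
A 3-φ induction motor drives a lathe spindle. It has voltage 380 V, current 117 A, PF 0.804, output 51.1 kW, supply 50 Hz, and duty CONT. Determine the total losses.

P_in = √3·V·I·cosφ = 1.732×380×117×0.804 = 61912 W
P_out = 51100 W
Losses = P_in − P_out = 61912 − 51100 = 10812 W

10.8 kW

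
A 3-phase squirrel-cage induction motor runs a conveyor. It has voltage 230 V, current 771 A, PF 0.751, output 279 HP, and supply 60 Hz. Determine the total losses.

P_in = √3·V·I·cosφ = 1.732×230×771×0.751 = 230659 W
P_out = 279×746 = 208134 W
Losses = P_in − P_out = 230659 − 208134 = 22525 W

22.5 kW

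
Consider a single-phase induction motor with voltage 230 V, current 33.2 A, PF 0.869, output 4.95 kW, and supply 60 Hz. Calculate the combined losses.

P_in = V·I·cosφ = 230×33.2×0.869 = 6636 W
P_out = 4950 W
Losses = P_in − P_out = 6636 − 4950 = 1686 W

1.69 kW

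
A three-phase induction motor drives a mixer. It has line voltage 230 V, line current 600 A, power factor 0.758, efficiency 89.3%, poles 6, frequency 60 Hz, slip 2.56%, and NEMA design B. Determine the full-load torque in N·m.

P_in = √3·V·I·cosφ = 1.732 × 230 × 600 × 0.758 = 181174 W
P_out = η·P_in = 0.893 × 181174 = 161788 W
n_s = 120×60/6 = 1200 rpm; n = 1200×(1−0.0256) = 1169 rpm
ω = 2π×1169/60 = 122.4 rad/s
τ = P_out/ω = 161788/122.4 = 1320 N·m

1320 N·m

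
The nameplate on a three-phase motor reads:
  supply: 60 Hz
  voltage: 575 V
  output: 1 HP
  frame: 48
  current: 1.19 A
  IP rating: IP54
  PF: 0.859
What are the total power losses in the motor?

P_in = √3·V·I·cosφ = 1.732×575×1.19×0.859 = 1018 W
P_out = 1×746 = 746 W
Losses = P_in − P_out = 1018 − 746 = 272 W

272 W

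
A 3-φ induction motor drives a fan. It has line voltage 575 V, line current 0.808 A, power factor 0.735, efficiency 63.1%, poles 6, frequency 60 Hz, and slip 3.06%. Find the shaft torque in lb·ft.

P_in = √3·V·I·cosφ = 1.732 × 575 × 0.808 × 0.735 = 591 W
P_out = η·P_in = 0.631 × 591 = 373 W
n_s = 120×60/6 = 1200 rpm; n = 1200×(1−0.0306) = 1163 rpm
ω = 2π×1163/60 = 121.8 rad/s
τ = P_out/ω = 373/121.8 = 3.062 N·m
In lb·ft: 3.062/1.356 = 2.26 lb·ft

2.26 lb·ft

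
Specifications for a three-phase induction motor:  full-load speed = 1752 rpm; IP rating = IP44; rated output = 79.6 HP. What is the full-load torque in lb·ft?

239 lb·ft

P_out = 79.6 × 746 = 59382 W
ω = 2π × 1752/60 = 183.5 rad/s
τ = P_out/ω = 59382/183.5 = 323.6 N·m
In lb·ft: 323.6/1.356 = 239 lb·ft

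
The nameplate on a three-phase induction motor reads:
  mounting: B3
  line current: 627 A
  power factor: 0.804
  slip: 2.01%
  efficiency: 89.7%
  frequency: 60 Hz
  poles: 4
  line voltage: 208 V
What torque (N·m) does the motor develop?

882 N·m

P_in = √3·V·I·cosφ = 1.732 × 208 × 627 × 0.804 = 181608 W
P_out = η·P_in = 0.897 × 181608 = 162902 W
n_s = 120×60/4 = 1800 rpm; n = 1800×(1−0.0201) = 1764 rpm
ω = 2π×1764/60 = 184.7 rad/s
τ = P_out/ω = 162902/184.7 = 882 N·m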